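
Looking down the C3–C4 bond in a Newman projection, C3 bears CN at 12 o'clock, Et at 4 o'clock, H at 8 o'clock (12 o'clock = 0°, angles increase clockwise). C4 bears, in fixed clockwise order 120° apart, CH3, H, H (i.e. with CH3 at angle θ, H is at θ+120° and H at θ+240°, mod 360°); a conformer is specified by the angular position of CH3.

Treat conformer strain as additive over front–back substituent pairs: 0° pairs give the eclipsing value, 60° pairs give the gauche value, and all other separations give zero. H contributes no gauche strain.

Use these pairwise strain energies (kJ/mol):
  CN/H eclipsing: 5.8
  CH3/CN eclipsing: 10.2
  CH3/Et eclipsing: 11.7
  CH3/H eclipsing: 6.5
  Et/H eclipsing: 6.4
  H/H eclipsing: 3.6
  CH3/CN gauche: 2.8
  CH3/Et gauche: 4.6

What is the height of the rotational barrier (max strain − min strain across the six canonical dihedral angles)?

18.3 kJ/mol

CH3 at 0° (eclipsed): CN(0°)/CH3(0°) eclipsed 10.2; Et(120°)/H(120°) eclipsed 6.4; H(240°)/H(240°) eclipsed 3.6 → 20.2 kJ/mol.
CH3 at 60° (staggered): CN(0°)/CH3(60°) gauche 2.8; Et(120°)/CH3(60°) gauche 4.6 → 7.4 kJ/mol.
CH3 at 120° (eclipsed): CN(0°)/H(0°) eclipsed 5.8; Et(120°)/CH3(120°) eclipsed 11.7; H(240°)/H(240°) eclipsed 3.6 → 21.1 kJ/mol.
CH3 at 180° (staggered): Et(120°)/CH3(180°) gauche 4.6 → 4.6 kJ/mol.
CH3 at 240° (eclipsed): CN(0°)/H(0°) eclipsed 5.8; Et(120°)/H(120°) eclipsed 6.4; H(240°)/CH3(240°) eclipsed 6.5 → 18.7 kJ/mol.
CH3 at 300° (staggered): CN(0°)/CH3(300°) gauche 2.8 → 2.8 kJ/mol.
Max at 120° (21.1 kJ/mol), min at 300° (2.8 kJ/mol); barrier = 18.3 kJ/mol.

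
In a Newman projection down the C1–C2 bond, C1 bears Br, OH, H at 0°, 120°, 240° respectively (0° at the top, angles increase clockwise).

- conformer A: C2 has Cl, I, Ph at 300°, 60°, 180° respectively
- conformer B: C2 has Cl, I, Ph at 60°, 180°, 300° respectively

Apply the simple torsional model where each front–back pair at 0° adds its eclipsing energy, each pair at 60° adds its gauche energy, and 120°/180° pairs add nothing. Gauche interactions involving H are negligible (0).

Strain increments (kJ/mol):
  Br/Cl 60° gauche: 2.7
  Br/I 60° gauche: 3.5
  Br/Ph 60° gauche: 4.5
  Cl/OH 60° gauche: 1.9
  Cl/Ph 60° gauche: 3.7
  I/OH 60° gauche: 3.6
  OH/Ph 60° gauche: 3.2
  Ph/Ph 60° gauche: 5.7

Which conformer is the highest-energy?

A is staggered. Br at 0° is gauche with Cl at 300° (2.7); Br at 0° is gauche with I at 60° (3.5); OH at 120° is gauche with I at 60° (3.6); OH at 120° is gauche with Ph at 180° (3.2). Total 13.0 kJ/mol.
B is staggered. Br at 0° is gauche with Cl at 60° (2.7); Br at 0° is gauche with Ph at 300° (4.5); OH at 120° is gauche with Cl at 60° (1.9); OH at 120° is gauche with I at 180° (3.6). Total 12.7 kJ/mol.
A has the highest total (13.0 kJ/mol).

A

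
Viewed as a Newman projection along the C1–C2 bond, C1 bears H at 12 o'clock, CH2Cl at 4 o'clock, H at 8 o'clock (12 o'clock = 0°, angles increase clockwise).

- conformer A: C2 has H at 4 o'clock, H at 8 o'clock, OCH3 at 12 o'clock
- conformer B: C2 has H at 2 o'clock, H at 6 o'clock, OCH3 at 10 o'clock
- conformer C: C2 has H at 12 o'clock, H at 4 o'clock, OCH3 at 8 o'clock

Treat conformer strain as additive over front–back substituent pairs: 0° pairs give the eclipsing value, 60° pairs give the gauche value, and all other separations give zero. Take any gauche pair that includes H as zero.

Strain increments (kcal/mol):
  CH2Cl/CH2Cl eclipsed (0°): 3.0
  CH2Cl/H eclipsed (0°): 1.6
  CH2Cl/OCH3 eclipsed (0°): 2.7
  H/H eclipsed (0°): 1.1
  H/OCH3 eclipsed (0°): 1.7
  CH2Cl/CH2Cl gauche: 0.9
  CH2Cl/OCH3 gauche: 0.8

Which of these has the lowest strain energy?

B

A (eclipsed): H(0°)/OCH3(0°) eclipsed 1.7; CH2Cl(120°)/H(120°) eclipsed 1.6; H(240°)/H(240°) eclipsed 1.1 → 4.4 kcal/mol.
B (staggered): no non-H gauche contacts → 0.0 kcal/mol.
C (eclipsed): H(0°)/H(0°) eclipsed 1.1; CH2Cl(120°)/H(120°) eclipsed 1.6; H(240°)/OCH3(240°) eclipsed 1.7 → 4.4 kcal/mol.
B has the lowest total (0.0 kcal/mol).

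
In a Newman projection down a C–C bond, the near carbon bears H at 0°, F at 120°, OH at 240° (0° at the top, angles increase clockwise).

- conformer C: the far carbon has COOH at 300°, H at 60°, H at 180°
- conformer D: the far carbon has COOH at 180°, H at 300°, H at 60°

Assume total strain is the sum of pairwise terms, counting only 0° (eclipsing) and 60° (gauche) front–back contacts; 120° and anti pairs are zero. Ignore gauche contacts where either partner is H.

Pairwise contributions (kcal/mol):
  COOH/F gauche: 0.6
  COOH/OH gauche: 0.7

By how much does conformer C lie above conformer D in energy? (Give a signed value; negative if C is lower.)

-0.6 kcal/mol

C (staggered): OH–COOH gauche; 0.7 = 0.7 kcal/mol.
D (staggered): F–COOH gauche, OH–COOH gauche; 0.6 + 0.7 = 1.3 kcal/mol.
E(C) − E(D) = 0.7 − 1.3 = -0.6 kcal/mol.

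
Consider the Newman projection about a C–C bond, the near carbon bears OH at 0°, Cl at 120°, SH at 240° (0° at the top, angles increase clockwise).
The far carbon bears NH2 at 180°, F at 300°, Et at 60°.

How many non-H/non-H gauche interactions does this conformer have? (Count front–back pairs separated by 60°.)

6

Non-H gauche pairs: OH(0°)/F(300°); OH(0°)/Et(60°); Cl(120°)/NH2(180°); Cl(120°)/Et(60°); SH(240°)/NH2(180°); SH(240°)/F(300°) — 6 interactions.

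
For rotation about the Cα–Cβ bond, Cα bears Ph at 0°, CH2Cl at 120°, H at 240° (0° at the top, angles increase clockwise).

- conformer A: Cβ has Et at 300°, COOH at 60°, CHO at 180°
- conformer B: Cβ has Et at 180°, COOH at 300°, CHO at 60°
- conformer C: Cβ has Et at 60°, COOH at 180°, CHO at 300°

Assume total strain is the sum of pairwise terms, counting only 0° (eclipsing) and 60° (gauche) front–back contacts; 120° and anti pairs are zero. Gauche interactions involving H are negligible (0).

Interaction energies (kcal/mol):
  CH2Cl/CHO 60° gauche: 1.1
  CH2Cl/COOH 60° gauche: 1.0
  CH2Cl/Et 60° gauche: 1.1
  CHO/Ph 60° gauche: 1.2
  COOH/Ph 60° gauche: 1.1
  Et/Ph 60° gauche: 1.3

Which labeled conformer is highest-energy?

C

A (staggered): Ph–Et gauche, Ph–COOH gauche, CH2Cl–COOH gauche, CH2Cl–CHO gauche; 1.3 + 1.1 + 1.0 + 1.1 = 4.5 kcal/mol.
B (staggered): Ph–COOH gauche, Ph–CHO gauche, CH2Cl–Et gauche, CH2Cl–CHO gauche; 1.1 + 1.2 + 1.1 + 1.1 = 4.5 kcal/mol.
C (staggered): Ph–Et gauche, Ph–CHO gauche, CH2Cl–Et gauche, CH2Cl–COOH gauche; 1.3 + 1.2 + 1.1 + 1.0 = 4.6 kcal/mol.
C has the highest total (4.6 kcal/mol).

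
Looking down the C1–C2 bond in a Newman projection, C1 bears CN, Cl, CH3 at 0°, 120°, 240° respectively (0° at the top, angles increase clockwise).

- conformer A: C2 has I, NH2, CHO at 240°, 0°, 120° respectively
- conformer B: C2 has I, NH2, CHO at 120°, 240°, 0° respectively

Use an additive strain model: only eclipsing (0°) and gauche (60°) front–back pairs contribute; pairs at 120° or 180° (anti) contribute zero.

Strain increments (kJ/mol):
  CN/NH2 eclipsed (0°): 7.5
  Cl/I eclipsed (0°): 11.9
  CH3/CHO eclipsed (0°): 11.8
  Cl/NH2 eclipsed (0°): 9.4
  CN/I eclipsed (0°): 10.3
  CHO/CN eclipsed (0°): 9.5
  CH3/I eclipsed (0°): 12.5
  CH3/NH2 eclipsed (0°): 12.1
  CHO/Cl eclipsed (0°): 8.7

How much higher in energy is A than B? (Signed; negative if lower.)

-4.8 kJ/mol

A (eclipsed): CN–NH2 eclipsed, Cl–CHO eclipsed, CH3–I eclipsed; 7.5 + 8.7 + 12.5 = 28.7 kJ/mol.
B (eclipsed): CN–CHO eclipsed, Cl–I eclipsed, CH3–NH2 eclipsed; 9.5 + 11.9 + 12.1 = 33.5 kJ/mol.
E(A) − E(B) = 28.7 − 33.5 = -4.8 kJ/mol.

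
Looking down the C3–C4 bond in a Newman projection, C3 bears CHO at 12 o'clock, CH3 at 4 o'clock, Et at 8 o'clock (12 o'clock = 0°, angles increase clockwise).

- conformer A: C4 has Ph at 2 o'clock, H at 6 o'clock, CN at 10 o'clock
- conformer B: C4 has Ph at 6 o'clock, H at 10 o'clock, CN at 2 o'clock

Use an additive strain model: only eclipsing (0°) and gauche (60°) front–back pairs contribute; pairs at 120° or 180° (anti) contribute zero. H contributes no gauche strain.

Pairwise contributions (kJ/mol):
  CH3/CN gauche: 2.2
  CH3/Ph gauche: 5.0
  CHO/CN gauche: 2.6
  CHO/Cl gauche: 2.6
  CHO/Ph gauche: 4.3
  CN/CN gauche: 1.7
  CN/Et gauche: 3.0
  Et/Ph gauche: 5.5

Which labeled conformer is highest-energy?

B

A (staggered): CHO(0°)/Ph(60°) gauche 4.3; CHO(0°)/CN(300°) gauche 2.6; CH3(120°)/Ph(60°) gauche 5.0; Et(240°)/CN(300°) gauche 3.0 → 14.9 kJ/mol.
B (staggered): CHO(0°)/CN(60°) gauche 2.6; CH3(120°)/Ph(180°) gauche 5.0; CH3(120°)/CN(60°) gauche 2.2; Et(240°)/Ph(180°) gauche 5.5 → 15.3 kJ/mol.
B has the highest total (15.3 kJ/mol).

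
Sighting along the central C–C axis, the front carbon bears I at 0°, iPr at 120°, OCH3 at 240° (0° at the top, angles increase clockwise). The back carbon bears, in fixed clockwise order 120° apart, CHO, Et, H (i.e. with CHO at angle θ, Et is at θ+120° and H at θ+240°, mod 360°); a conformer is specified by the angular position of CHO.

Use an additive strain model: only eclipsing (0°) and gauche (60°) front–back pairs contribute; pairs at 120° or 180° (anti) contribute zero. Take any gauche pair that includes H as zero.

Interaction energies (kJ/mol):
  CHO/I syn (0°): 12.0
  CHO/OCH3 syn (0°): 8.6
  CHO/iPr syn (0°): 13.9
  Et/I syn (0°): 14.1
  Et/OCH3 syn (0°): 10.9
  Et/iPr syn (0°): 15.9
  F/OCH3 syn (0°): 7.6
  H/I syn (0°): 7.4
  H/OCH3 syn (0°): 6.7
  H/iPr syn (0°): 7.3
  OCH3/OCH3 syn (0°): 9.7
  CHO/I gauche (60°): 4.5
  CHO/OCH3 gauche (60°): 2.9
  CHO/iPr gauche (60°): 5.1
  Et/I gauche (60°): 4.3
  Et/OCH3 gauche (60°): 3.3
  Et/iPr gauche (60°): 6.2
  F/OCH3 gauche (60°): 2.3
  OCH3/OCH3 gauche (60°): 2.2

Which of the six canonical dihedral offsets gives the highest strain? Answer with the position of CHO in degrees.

CHO at 0° (eclipsed): I(0°)/CHO(0°) eclipsed 12.0; iPr(120°)/Et(120°) eclipsed 15.9; OCH3(240°)/H(240°) eclipsed 6.7 → 34.6 kJ/mol.
CHO at 60° (staggered): I(0°)/CHO(60°) gauche 4.5; iPr(120°)/CHO(60°) gauche 5.1; iPr(120°)/Et(180°) gauche 6.2; OCH3(240°)/Et(180°) gauche 3.3 → 19.1 kJ/mol.
CHO at 120° (eclipsed): I(0°)/H(0°) eclipsed 7.4; iPr(120°)/CHO(120°) eclipsed 13.9; OCH3(240°)/Et(240°) eclipsed 10.9 → 32.2 kJ/mol.
CHO at 180° (staggered): I(0°)/Et(300°) gauche 4.3; iPr(120°)/CHO(180°) gauche 5.1; OCH3(240°)/CHO(180°) gauche 2.9; OCH3(240°)/Et(300°) gauche 3.3 → 15.6 kJ/mol.
CHO at 240° (eclipsed): I(0°)/Et(0°) eclipsed 14.1; iPr(120°)/H(120°) eclipsed 7.3; OCH3(240°)/CHO(240°) eclipsed 8.6 → 30.0 kJ/mol.
CHO at 300° (staggered): I(0°)/CHO(300°) gauche 4.5; I(0°)/Et(60°) gauche 4.3; iPr(120°)/Et(60°) gauche 6.2; OCH3(240°)/CHO(300°) gauche 2.9 → 17.9 kJ/mol.
The maximum (34.6 kJ/mol) occurs with CHO at 0°.

0°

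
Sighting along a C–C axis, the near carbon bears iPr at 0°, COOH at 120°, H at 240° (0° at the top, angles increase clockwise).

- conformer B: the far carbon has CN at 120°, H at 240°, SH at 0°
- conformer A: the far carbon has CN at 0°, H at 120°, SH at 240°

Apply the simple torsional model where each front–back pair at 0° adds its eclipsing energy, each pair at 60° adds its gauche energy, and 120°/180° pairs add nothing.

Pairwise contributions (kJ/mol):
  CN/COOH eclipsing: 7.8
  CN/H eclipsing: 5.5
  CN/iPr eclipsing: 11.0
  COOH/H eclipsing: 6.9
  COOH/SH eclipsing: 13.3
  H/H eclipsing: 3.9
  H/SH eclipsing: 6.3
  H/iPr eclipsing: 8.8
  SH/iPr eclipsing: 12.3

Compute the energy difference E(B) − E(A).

-0.2 kJ/mol

B (eclipsed): iPr(0°)/SH(0°) eclipsed 12.3; COOH(120°)/CN(120°) eclipsed 7.8; H(240°)/H(240°) eclipsed 3.9 → 24.0 kJ/mol.
A (eclipsed): iPr(0°)/CN(0°) eclipsed 11.0; COOH(120°)/H(120°) eclipsed 6.9; H(240°)/SH(240°) eclipsed 6.3 → 24.2 kJ/mol.
E(B) − E(A) = 24.0 − 24.2 = -0.2 kJ/mol.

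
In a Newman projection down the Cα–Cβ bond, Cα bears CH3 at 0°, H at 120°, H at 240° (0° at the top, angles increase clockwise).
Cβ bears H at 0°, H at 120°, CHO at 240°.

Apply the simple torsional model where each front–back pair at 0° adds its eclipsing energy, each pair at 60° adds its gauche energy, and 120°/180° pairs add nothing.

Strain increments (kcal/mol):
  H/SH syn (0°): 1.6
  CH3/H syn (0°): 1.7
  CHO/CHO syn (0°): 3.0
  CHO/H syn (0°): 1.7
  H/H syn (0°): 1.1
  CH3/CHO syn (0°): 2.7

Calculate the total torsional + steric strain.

This conformer (eclipsed): CH3–H eclipsed, H–H eclipsed, H–CHO eclipsed; 1.7 + 1.1 + 1.7 = 4.5 kcal/mol.

4.5 kcal/mol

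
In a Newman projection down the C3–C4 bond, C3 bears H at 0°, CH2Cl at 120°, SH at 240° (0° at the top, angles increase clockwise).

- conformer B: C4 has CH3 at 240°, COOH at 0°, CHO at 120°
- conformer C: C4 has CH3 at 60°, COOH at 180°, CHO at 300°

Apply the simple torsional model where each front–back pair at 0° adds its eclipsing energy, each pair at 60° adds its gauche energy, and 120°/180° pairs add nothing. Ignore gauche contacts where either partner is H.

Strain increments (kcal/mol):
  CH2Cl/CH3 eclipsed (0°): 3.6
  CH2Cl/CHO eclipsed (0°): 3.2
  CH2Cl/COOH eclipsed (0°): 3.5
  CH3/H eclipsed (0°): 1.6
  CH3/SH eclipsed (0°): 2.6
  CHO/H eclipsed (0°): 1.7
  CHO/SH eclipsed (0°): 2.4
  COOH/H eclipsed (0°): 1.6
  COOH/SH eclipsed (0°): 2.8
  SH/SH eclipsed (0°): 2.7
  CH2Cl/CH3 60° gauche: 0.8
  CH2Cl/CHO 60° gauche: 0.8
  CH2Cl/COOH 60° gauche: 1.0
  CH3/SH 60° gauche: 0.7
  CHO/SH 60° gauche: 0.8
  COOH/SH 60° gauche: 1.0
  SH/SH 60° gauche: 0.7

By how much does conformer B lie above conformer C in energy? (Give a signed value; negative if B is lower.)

+3.8 kcal/mol

B (eclipsed): H(0°)/COOH(0°) eclipsed 1.6; CH2Cl(120°)/CHO(120°) eclipsed 3.2; SH(240°)/CH3(240°) eclipsed 2.6 → 7.4 kcal/mol.
C (staggered): CH2Cl(120°)/CH3(60°) gauche 0.8; CH2Cl(120°)/COOH(180°) gauche 1.0; SH(240°)/COOH(180°) gauche 1.0; SH(240°)/CHO(300°) gauche 0.8 → 3.6 kcal/mol.
E(B) − E(C) = 7.4 − 3.6 = +3.8 kcal/mol.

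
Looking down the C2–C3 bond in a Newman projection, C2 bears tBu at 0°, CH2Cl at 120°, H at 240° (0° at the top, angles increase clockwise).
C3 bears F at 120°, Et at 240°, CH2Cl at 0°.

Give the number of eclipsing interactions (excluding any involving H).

Non-H eclipsing pairs: tBu(0°)/CH2Cl(0°); CH2Cl(120°)/F(120°) — 2 interactions.

2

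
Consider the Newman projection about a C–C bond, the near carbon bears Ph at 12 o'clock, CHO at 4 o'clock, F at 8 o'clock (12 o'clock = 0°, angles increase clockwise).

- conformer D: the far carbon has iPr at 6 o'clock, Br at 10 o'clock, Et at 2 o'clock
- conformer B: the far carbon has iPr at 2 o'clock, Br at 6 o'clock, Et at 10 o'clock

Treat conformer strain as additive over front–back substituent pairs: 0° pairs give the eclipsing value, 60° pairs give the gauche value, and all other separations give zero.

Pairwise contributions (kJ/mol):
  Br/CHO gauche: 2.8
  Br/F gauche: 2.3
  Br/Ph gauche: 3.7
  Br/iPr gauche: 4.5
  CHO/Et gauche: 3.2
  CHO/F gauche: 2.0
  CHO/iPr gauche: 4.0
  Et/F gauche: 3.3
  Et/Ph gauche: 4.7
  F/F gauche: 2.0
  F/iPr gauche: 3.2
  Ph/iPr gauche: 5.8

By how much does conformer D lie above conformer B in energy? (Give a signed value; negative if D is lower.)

-1.8 kJ/mol

D (staggered): Ph–Br gauche, Ph–Et gauche, CHO–iPr gauche, CHO–Et gauche, F–iPr gauche, F–Br gauche; 3.7 + 4.7 + 4.0 + 3.2 + 3.2 + 2.3 = 21.1 kJ/mol.
B (staggered): Ph–iPr gauche, Ph–Et gauche, CHO–iPr gauche, CHO–Br gauche, F–Br gauche, F–Et gauche; 5.8 + 4.7 + 4.0 + 2.8 + 2.3 + 3.3 = 22.9 kJ/mol.
E(D) − E(B) = 21.1 − 22.9 = -1.8 kJ/mol.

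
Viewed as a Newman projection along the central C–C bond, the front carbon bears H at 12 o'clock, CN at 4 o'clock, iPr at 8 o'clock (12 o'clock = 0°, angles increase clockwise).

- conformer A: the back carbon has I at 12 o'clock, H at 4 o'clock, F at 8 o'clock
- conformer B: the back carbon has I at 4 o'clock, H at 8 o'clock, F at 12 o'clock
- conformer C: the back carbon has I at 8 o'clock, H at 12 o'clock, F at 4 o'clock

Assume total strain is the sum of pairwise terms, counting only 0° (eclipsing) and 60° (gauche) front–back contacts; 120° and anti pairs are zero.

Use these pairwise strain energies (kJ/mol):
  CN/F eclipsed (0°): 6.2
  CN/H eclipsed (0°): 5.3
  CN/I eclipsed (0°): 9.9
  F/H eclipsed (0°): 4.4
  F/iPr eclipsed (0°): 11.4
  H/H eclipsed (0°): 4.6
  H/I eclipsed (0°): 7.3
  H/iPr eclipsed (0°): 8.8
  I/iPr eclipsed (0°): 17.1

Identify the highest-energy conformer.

A (eclipsed): H–I eclipsed, CN–H eclipsed, iPr–F eclipsed; 7.3 + 5.3 + 11.4 = 24.0 kJ/mol.
B (eclipsed): H–F eclipsed, CN–I eclipsed, iPr–H eclipsed; 4.4 + 9.9 + 8.8 = 23.1 kJ/mol.
C (eclipsed): H–H eclipsed, CN–F eclipsed, iPr–I eclipsed; 4.6 + 6.2 + 17.1 = 27.9 kJ/mol.
C has the highest total (27.9 kJ/mol).

C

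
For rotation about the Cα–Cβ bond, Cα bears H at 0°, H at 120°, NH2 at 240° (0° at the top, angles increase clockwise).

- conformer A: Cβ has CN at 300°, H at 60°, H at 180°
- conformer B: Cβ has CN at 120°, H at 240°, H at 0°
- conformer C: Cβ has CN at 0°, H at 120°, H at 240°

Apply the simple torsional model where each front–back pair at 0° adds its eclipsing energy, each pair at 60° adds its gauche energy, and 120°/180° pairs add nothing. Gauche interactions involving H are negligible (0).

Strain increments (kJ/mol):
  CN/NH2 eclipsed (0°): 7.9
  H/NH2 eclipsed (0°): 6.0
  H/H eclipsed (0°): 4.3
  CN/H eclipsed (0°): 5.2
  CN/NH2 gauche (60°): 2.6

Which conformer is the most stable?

A

A is staggered. NH2 at 240° is gauche with CN at 300° (2.6). Total 2.6 kJ/mol.
B is eclipsed. H at 0° is eclipsed with H at 0° (4.3); H at 120° is eclipsed with CN at 120° (5.2); NH2 at 240° is eclipsed with H at 240° (6.0). Total 15.5 kJ/mol.
C is eclipsed. H at 0° is eclipsed with CN at 0° (5.2); H at 120° is eclipsed with H at 120° (4.3); NH2 at 240° is eclipsed with H at 240° (6.0). Total 15.5 kJ/mol.
A has the lowest total (2.6 kJ/mol).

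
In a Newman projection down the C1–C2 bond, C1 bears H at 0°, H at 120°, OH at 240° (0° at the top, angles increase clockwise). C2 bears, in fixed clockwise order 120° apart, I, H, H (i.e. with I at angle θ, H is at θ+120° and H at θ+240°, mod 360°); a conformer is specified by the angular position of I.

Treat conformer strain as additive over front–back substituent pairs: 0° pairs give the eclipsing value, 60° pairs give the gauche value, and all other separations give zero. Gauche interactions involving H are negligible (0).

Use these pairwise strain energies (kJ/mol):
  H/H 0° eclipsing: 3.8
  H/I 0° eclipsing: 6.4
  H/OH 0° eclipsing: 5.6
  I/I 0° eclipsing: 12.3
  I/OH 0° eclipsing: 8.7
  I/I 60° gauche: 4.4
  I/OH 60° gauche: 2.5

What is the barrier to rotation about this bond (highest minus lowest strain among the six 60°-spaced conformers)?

I at 0° is eclipsed. H at 0° is eclipsed with I at 0° (6.4); H at 120° is eclipsed with H at 120° (3.8); OH at 240° is eclipsed with H at 240° (5.6). Total 15.8 kJ/mol.
I at 60° (staggered): no non-H gauche contacts → 0.0 kJ/mol.
I at 120° is eclipsed. H at 0° is eclipsed with H at 0° (3.8); H at 120° is eclipsed with I at 120° (6.4); OH at 240° is eclipsed with H at 240° (5.6). Total 15.8 kJ/mol.
I at 180° is staggered. OH at 240° is gauche with I at 180° (2.5). Total 2.5 kJ/mol.
I at 240° is eclipsed. H at 0° is eclipsed with H at 0° (3.8); H at 120° is eclipsed with H at 120° (3.8); OH at 240° is eclipsed with I at 240° (8.7). Total 16.3 kJ/mol.
I at 300° is staggered. OH at 240° is gauche with I at 300° (2.5). Total 2.5 kJ/mol.
Max at 240° (16.3 kJ/mol), min at 60° (0.0 kJ/mol); barrier = 16.3 kJ/mol.

16.3 kJ/mol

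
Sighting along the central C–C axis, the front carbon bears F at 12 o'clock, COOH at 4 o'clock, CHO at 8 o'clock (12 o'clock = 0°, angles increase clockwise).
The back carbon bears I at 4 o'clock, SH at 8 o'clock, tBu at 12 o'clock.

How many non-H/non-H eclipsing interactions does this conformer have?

Non-H eclipsing pairs: F(0°)/tBu(0°); COOH(120°)/I(120°); CHO(240°)/SH(240°) — 3 interactions.

3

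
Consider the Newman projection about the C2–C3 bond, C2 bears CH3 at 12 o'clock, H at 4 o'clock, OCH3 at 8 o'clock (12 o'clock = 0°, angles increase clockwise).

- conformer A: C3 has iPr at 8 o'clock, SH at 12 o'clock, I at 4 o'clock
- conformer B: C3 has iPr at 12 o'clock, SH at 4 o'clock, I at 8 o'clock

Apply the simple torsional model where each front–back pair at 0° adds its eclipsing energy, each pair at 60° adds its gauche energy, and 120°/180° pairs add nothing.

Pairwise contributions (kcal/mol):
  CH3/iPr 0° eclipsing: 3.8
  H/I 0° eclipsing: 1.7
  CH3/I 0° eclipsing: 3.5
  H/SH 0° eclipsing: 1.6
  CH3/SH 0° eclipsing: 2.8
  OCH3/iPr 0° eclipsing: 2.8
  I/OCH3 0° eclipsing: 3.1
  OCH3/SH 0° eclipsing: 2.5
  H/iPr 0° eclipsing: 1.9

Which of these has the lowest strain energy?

A is eclipsed. CH3 at 0° is eclipsed with SH at 0° (2.8); H at 120° is eclipsed with I at 120° (1.7); OCH3 at 240° is eclipsed with iPr at 240° (2.8). Total 7.3 kcal/mol.
B is eclipsed. CH3 at 0° is eclipsed with iPr at 0° (3.8); H at 120° is eclipsed with SH at 120° (1.6); OCH3 at 240° is eclipsed with I at 240° (3.1). Total 8.5 kcal/mol.
A has the lowest total (7.3 kcal/mol).

A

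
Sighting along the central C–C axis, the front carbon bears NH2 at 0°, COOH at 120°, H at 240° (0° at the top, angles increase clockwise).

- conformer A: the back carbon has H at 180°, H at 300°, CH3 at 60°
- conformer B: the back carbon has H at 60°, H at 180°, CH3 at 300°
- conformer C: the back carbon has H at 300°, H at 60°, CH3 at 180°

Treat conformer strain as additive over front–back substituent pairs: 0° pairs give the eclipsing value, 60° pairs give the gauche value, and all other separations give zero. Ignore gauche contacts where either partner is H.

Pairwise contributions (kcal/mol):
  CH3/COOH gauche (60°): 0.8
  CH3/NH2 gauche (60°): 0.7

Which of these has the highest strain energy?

A (staggered): NH2–CH3 gauche, COOH–CH3 gauche; 0.7 + 0.8 = 1.5 kcal/mol.
B (staggered): NH2–CH3 gauche; 0.7 = 0.7 kcal/mol.
C (staggered): COOH–CH3 gauche; 0.8 = 0.8 kcal/mol.
A has the highest total (1.5 kcal/mol).

A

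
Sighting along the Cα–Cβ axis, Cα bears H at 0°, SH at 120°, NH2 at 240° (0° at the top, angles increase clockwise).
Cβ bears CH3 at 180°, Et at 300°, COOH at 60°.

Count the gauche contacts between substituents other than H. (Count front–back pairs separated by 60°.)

Non-H gauche pairs: SH(120°)/CH3(180°); SH(120°)/COOH(60°); NH2(240°)/CH3(180°); NH2(240°)/Et(300°) — 4 interactions.

4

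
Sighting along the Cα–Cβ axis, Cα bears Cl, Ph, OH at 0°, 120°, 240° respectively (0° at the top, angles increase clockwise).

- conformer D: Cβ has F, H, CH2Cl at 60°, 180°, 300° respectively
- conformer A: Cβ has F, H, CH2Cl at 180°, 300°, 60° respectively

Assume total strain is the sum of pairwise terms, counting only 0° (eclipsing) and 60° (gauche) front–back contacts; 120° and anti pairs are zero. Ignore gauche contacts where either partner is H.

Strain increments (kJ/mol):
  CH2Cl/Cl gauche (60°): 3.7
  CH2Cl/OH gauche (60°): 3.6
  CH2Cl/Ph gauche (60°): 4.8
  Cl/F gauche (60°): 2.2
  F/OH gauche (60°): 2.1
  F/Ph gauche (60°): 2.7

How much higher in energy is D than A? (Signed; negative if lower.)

D (staggered): Cl(0°)/F(60°) gauche 2.2; Cl(0°)/CH2Cl(300°) gauche 3.7; Ph(120°)/F(60°) gauche 2.7; OH(240°)/CH2Cl(300°) gauche 3.6 → 12.2 kJ/mol.
A (staggered): Cl(0°)/CH2Cl(60°) gauche 3.7; Ph(120°)/F(180°) gauche 2.7; Ph(120°)/CH2Cl(60°) gauche 4.8; OH(240°)/F(180°) gauche 2.1 → 13.3 kJ/mol.
E(D) − E(A) = 12.2 − 13.3 = -1.1 kJ/mol.

-1.1 kJ/mol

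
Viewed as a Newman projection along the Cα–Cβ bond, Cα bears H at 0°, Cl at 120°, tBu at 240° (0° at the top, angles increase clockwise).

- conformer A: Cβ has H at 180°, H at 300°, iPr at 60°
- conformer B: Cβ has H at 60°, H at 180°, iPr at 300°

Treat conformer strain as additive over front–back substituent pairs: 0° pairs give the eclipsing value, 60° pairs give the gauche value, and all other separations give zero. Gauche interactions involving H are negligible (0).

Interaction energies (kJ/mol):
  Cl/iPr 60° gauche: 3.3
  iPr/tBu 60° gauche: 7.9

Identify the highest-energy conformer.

B

A (staggered): Cl–iPr gauche; 3.3 = 3.3 kJ/mol.
B (staggered): tBu–iPr gauche; 7.9 = 7.9 kJ/mol.
B has the highest total (7.9 kJ/mol).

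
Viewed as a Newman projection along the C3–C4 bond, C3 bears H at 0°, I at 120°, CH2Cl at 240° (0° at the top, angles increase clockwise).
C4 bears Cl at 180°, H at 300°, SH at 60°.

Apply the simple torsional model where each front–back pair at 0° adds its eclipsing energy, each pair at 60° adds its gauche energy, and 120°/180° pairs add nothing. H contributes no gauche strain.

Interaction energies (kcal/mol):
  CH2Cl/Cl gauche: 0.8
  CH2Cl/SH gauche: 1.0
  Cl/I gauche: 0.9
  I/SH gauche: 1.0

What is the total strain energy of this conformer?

2.7 kcal/mol

This conformer (staggered): I–Cl gauche, I–SH gauche, CH2Cl–Cl gauche; 0.9 + 1.0 + 0.8 = 2.7 kcal/mol.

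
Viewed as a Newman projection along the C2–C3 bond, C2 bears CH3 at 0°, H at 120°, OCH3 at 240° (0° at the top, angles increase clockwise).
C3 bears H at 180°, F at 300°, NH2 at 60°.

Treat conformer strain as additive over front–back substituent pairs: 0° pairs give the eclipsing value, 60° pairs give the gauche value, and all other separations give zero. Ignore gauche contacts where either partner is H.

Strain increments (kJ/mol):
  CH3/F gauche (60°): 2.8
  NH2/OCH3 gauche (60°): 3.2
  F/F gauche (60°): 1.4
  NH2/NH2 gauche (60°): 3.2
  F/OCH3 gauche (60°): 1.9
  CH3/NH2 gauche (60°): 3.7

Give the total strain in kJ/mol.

8.4 kJ/mol

This conformer (staggered): CH3–F gauche, CH3–NH2 gauche, OCH3–F gauche; 2.8 + 3.7 + 1.9 = 8.4 kJ/mol.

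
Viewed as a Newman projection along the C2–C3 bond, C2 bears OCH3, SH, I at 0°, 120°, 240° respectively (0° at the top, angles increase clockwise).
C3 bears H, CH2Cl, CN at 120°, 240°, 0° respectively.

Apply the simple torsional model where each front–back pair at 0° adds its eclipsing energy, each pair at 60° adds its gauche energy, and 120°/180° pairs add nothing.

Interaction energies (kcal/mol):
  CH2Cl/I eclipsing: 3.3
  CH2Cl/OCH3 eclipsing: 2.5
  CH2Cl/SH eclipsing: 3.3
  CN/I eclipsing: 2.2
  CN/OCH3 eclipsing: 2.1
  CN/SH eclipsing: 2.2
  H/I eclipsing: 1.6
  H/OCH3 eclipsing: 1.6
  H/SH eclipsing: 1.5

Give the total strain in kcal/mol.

6.9 kcal/mol

This conformer (eclipsed): OCH3–CN eclipsed, SH–H eclipsed, I–CH2Cl eclipsed; 2.1 + 1.5 + 3.3 = 6.9 kcal/mol.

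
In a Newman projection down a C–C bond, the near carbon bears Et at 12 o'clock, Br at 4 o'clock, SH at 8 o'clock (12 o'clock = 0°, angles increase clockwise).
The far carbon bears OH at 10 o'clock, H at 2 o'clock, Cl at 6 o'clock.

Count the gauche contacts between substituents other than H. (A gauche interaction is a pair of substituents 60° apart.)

4

Non-H gauche pairs: Et(0°)/OH(300°); Br(120°)/Cl(180°); SH(240°)/OH(300°); SH(240°)/Cl(180°) — 4 interactions.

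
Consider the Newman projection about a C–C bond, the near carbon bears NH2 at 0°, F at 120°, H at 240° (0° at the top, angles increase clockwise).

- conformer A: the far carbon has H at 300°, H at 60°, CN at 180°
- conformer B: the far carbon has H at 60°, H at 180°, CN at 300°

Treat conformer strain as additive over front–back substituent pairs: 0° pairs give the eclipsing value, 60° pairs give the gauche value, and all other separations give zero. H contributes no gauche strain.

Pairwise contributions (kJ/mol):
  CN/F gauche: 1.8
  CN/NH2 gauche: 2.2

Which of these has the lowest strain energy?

A (staggered): F–CN gauche; 1.8 = 1.8 kJ/mol.
B (staggered): NH2–CN gauche; 2.2 = 2.2 kJ/mol.
A has the lowest total (1.8 kJ/mol).

A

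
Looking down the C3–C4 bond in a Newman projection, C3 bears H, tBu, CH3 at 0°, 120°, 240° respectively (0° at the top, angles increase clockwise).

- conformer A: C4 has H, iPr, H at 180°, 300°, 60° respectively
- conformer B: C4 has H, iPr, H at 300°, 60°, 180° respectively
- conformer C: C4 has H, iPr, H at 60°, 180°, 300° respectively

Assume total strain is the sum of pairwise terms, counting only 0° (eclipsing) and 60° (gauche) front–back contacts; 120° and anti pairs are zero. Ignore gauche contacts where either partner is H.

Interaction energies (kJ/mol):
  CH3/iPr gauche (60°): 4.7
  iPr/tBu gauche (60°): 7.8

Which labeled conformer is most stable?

A (staggered): CH3(240°)/iPr(300°) gauche 4.7 → 4.7 kJ/mol.
B (staggered): tBu(120°)/iPr(60°) gauche 7.8 → 7.8 kJ/mol.
C (staggered): tBu(120°)/iPr(180°) gauche 7.8; CH3(240°)/iPr(180°) gauche 4.7 → 12.5 kJ/mol.
A has the lowest total (4.7 kJ/mol).

A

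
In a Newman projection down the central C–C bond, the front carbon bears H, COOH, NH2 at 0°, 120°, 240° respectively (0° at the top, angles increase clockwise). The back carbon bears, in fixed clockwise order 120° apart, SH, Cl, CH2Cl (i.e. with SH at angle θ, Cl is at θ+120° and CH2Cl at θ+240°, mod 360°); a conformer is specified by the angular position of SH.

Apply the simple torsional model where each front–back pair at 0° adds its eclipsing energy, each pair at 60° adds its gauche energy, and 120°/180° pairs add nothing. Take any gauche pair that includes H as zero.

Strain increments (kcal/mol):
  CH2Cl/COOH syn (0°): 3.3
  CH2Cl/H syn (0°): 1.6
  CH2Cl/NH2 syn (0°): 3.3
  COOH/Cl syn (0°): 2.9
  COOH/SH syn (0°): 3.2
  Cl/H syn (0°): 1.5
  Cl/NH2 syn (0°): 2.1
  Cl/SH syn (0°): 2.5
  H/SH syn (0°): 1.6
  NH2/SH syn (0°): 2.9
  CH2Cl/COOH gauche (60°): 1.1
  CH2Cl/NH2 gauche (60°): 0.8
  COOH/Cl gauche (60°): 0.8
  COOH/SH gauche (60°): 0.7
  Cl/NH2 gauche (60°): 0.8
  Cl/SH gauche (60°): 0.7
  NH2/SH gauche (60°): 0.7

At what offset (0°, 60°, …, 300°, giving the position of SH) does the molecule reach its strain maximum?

0°

SH at 0° (eclipsed): H–SH eclipsed, COOH–Cl eclipsed, NH2–CH2Cl eclipsed; 1.6 + 2.9 + 3.3 = 7.8 kcal/mol.
SH at 60° (staggered): COOH–SH gauche, COOH–Cl gauche, NH2–Cl gauche, NH2–CH2Cl gauche; 0.7 + 0.8 + 0.8 + 0.8 = 3.1 kcal/mol.
SH at 120° (eclipsed): H–CH2Cl eclipsed, COOH–SH eclipsed, NH2–Cl eclipsed; 1.6 + 3.2 + 2.1 = 6.9 kcal/mol.
SH at 180° (staggered): COOH–SH gauche, COOH–CH2Cl gauche, NH2–SH gauche, NH2–Cl gauche; 0.7 + 1.1 + 0.7 + 0.8 = 3.3 kcal/mol.
SH at 240° (eclipsed): H–Cl eclipsed, COOH–CH2Cl eclipsed, NH2–SH eclipsed; 1.5 + 3.3 + 2.9 = 7.7 kcal/mol.
SH at 300° (staggered): COOH–Cl gauche, COOH–CH2Cl gauche, NH2–SH gauche, NH2–CH2Cl gauche; 0.8 + 1.1 + 0.7 + 0.8 = 3.4 kcal/mol.
The maximum (7.8 kcal/mol) occurs with SH at 0°.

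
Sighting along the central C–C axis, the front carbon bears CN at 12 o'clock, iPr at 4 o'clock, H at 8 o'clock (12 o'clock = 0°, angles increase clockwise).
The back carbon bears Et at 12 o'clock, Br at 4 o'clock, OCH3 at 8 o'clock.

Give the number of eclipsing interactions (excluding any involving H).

2

Non-H eclipsing pairs: CN(0°)/Et(0°); iPr(120°)/Br(120°) — 2 interactions.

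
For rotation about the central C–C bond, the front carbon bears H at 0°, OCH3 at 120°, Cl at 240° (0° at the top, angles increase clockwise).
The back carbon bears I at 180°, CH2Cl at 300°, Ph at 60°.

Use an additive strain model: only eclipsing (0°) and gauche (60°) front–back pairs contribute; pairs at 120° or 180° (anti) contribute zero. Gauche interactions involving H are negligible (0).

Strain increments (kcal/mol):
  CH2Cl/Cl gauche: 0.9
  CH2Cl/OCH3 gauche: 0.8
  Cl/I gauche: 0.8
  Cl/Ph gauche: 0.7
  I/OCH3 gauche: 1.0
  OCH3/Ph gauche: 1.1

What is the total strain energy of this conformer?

3.8 kcal/mol

This conformer is staggered. OCH3 at 120° is gauche with I at 180° (1.0); OCH3 at 120° is gauche with Ph at 60° (1.1); Cl at 240° is gauche with I at 180° (0.8); Cl at 240° is gauche with CH2Cl at 300° (0.9). Total 3.8 kcal/mol.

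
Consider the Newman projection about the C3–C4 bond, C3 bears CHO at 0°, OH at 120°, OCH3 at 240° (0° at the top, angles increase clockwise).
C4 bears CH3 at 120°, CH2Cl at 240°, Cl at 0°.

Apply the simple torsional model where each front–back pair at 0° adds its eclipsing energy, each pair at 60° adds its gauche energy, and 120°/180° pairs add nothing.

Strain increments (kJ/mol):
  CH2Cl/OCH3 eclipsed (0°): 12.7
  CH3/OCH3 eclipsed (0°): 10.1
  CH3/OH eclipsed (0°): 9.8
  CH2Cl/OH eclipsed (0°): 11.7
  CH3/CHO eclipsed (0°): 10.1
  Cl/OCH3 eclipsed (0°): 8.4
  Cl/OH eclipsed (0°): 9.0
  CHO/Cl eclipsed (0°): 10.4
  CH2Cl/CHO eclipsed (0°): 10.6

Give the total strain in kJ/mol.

This conformer (eclipsed): CHO(0°)/Cl(0°) eclipsed 10.4; OH(120°)/CH3(120°) eclipsed 9.8; OCH3(240°)/CH2Cl(240°) eclipsed 12.7 → 32.9 kJ/mol.

32.9 kJ/mol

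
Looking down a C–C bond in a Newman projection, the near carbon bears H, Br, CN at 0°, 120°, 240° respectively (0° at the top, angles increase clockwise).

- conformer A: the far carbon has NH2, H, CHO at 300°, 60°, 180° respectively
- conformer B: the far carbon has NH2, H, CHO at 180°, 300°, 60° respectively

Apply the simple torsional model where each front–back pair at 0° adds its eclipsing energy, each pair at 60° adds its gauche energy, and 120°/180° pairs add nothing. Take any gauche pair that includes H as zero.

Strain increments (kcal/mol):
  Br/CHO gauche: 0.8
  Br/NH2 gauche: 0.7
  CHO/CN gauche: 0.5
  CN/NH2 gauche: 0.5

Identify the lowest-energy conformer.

A

A (staggered): Br–CHO gauche, CN–NH2 gauche, CN–CHO gauche; 0.8 + 0.5 + 0.5 = 1.8 kcal/mol.
B (staggered): Br–NH2 gauche, Br–CHO gauche, CN–NH2 gauche; 0.7 + 0.8 + 0.5 = 2.0 kcal/mol.
A has the lowest total (1.8 kcal/mol).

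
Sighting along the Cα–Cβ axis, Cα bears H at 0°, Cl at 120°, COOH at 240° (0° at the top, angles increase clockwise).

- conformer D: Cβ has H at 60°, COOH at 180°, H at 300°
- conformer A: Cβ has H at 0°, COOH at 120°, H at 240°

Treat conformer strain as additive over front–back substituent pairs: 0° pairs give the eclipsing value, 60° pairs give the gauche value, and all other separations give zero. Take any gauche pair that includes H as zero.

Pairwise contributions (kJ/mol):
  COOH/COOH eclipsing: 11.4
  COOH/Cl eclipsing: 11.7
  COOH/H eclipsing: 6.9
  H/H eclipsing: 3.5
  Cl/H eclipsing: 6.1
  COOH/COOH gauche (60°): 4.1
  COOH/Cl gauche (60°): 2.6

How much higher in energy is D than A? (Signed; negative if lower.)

-15.4 kJ/mol

D (staggered): Cl(120°)/COOH(180°) gauche 2.6; COOH(240°)/COOH(180°) gauche 4.1 → 6.7 kJ/mol.
A (eclipsed): H(0°)/H(0°) eclipsed 3.5; Cl(120°)/COOH(120°) eclipsed 11.7; COOH(240°)/H(240°) eclipsed 6.9 → 22.1 kJ/mol.
E(D) − E(A) = 6.7 − 22.1 = -15.4 kJ/mol.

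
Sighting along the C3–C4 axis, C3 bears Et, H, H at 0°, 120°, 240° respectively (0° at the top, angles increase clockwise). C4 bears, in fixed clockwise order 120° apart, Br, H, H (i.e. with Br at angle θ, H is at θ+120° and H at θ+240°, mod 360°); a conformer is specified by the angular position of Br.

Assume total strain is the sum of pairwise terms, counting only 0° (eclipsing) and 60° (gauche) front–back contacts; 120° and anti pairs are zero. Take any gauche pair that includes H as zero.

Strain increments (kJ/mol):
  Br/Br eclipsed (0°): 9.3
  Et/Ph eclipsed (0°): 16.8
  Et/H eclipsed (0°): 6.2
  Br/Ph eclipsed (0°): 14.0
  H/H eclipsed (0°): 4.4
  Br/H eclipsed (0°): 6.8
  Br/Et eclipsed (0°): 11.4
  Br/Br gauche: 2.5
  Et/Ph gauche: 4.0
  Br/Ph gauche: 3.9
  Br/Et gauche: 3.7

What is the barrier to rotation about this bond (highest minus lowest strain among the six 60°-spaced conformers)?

Br at 0° is eclipsed. Et at 0° is eclipsed with Br at 0° (11.4); H at 120° is eclipsed with H at 120° (4.4); H at 240° is eclipsed with H at 240° (4.4). Total 20.2 kJ/mol.
Br at 60° is staggered. Et at 0° is gauche with Br at 60° (3.7). Total 3.7 kJ/mol.
Br at 120° is eclipsed. Et at 0° is eclipsed with H at 0° (6.2); H at 120° is eclipsed with Br at 120° (6.8); H at 240° is eclipsed with H at 240° (4.4). Total 17.4 kJ/mol.
Br at 180° (staggered): no non-H gauche contacts → 0.0 kJ/mol.
Br at 240° is eclipsed. Et at 0° is eclipsed with H at 0° (6.2); H at 120° is eclipsed with H at 120° (4.4); H at 240° is eclipsed with Br at 240° (6.8). Total 17.4 kJ/mol.
Br at 300° is staggered. Et at 0° is gauche with Br at 300° (3.7). Total 3.7 kJ/mol.
Max at 0° (20.2 kJ/mol), min at 180° (0.0 kJ/mol); barrier = 20.2 kJ/mol.

20.2 kJ/mol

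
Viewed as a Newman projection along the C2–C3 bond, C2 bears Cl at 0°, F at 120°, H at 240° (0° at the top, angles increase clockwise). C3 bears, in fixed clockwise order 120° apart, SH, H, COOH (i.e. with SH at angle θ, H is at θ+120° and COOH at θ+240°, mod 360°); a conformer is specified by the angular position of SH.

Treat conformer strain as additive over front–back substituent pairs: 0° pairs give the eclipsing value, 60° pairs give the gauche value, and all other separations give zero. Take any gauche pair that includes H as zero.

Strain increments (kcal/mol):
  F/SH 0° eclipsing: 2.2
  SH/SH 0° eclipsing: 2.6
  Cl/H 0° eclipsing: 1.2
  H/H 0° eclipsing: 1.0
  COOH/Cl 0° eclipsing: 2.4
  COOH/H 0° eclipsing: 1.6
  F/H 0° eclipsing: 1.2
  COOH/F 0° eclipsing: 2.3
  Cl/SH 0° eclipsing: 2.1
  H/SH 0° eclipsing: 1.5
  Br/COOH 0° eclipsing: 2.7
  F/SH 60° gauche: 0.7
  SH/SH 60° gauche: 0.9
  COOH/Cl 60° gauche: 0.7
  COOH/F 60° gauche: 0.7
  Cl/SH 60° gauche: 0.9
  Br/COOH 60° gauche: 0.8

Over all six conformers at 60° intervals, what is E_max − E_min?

4.0 kcal/mol

SH at 0° is eclipsed. Cl at 0° is eclipsed with SH at 0° (2.1); F at 120° is eclipsed with H at 120° (1.2); H at 240° is eclipsed with COOH at 240° (1.6). Total 4.9 kcal/mol.
SH at 60° is staggered. Cl at 0° is gauche with SH at 60° (0.9); Cl at 0° is gauche with COOH at 300° (0.7); F at 120° is gauche with SH at 60° (0.7). Total 2.3 kcal/mol.
SH at 120° is eclipsed. Cl at 0° is eclipsed with COOH at 0° (2.4); F at 120° is eclipsed with SH at 120° (2.2); H at 240° is eclipsed with H at 240° (1.0). Total 5.6 kcal/mol.
SH at 180° is staggered. Cl at 0° is gauche with COOH at 60° (0.7); F at 120° is gauche with SH at 180° (0.7); F at 120° is gauche with COOH at 60° (0.7). Total 2.1 kcal/mol.
SH at 240° is eclipsed. Cl at 0° is eclipsed with H at 0° (1.2); F at 120° is eclipsed with COOH at 120° (2.3); H at 240° is eclipsed with SH at 240° (1.5). Total 5.0 kcal/mol.
SH at 300° is staggered. Cl at 0° is gauche with SH at 300° (0.9); F at 120° is gauche with COOH at 180° (0.7). Total 1.6 kcal/mol.
Max at 120° (5.6 kcal/mol), min at 300° (1.6 kcal/mol); barrier = 4.0 kcal/mol.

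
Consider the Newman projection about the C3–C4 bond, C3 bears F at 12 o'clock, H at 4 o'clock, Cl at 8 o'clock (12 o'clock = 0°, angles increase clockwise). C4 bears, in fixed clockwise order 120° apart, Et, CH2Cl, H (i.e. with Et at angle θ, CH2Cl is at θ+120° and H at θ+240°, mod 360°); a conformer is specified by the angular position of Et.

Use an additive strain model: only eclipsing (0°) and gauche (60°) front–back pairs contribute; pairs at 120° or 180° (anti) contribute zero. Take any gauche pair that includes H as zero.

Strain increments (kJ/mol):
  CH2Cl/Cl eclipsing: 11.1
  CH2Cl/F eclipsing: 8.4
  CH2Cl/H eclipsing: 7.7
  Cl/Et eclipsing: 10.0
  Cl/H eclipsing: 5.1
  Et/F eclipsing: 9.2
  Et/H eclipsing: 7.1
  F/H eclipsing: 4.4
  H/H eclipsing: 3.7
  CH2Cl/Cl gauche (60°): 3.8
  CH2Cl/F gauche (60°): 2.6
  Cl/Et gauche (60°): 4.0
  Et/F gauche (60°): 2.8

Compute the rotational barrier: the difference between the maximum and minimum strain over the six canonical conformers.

Et at 0° is eclipsed. F at 0° is eclipsed with Et at 0° (9.2); H at 120° is eclipsed with CH2Cl at 120° (7.7); Cl at 240° is eclipsed with H at 240° (5.1). Total 22.0 kJ/mol.
Et at 60° is staggered. F at 0° is gauche with Et at 60° (2.8); Cl at 240° is gauche with CH2Cl at 180° (3.8). Total 6.6 kJ/mol.
Et at 120° is eclipsed. F at 0° is eclipsed with H at 0° (4.4); H at 120° is eclipsed with Et at 120° (7.1); Cl at 240° is eclipsed with CH2Cl at 240° (11.1). Total 22.6 kJ/mol.
Et at 180° is staggered. F at 0° is gauche with CH2Cl at 300° (2.6); Cl at 240° is gauche with Et at 180° (4.0); Cl at 240° is gauche with CH2Cl at 300° (3.8). Total 10.4 kJ/mol.
Et at 240° is eclipsed. F at 0° is eclipsed with CH2Cl at 0° (8.4); H at 120° is eclipsed with H at 120° (3.7); Cl at 240° is eclipsed with Et at 240° (10.0). Total 22.1 kJ/mol.
Et at 300° is staggered. F at 0° is gauche with Et at 300° (2.8); F at 0° is gauche with CH2Cl at 60° (2.6); Cl at 240° is gauche with Et at 300° (4.0). Total 9.4 kJ/mol.
Max at 120° (22.6 kJ/mol), min at 60° (6.6 kJ/mol); barrier = 16.0 kJ/mol.

16.0 kJ/mol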